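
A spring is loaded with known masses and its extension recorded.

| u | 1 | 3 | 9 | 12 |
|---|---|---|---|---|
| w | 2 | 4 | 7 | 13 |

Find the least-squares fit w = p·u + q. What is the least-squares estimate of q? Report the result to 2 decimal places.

Entries of XᵀX: Σu·u = 235, Σu = 25, Σ1 = 4.
Moment sums: Σu·w = 233, Σw = 26.
So XᵀX·[p, q]ᵀ = Xᵀw: [[235, 25]; [25, 4]]·[p, q]ᵀ = [233, 26]ᵀ.
Eliminating q: 4·(row 1) − 25·(row 2) gives 315·p = 4·233 − 25·26 = 282, so p = 94/105.
Then q = (26 − 25·(94/105))/4 = 19/21.

q = 0.90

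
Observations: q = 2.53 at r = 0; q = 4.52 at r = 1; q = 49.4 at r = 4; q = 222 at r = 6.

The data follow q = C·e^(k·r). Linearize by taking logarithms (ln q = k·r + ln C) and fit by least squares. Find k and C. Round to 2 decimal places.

Let Y = ln q. Fitting Y = k·r + ln C by least squares:
Sums: Σr = 11.0000, Σ(r)² = 53.0000, Σln q = 11.7394, Σr·ln q = 49.5244.
Normal system: [[53.0000, 11.0000]; [11.0000, 4]]·[k, ln C]ᵀ = [49.5244, 11.7394]ᵀ.
Solving (det = 91.0000): k = 0.75785, ln C = 0.85075, so C = exp(0.85075) = 2.34139.

k = 0.76, C = 2.34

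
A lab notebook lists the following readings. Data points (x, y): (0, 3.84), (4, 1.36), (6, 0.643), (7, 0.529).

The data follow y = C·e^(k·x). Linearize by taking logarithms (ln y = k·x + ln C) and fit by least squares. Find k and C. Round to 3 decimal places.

k = -0.289, C = 3.949

With ln yᵢ as the transformed response and xᵢ as the regressor:
Over the data: Σx = 17.0000, Σ(x)² = 101.0000, Σln y = 0.5746, Σx·ln y = -5.8771.
Normal system: [[101.0000, 17.0000]; [17.0000, 4]]·[k, ln C]ᵀ = [-5.8771, 0.5746]ᵀ.
Slope k = (n·Σx·ln y − Σx·Σln y)/(n·Σ(x)² − (Σx)²) = (4·-5.8771 − 17.0000·0.5746)/115.0000 = -0.28936; ln C = (Σln y − k·Σx)/n = 1.37342, so C = exp(1.37342) = 3.94883.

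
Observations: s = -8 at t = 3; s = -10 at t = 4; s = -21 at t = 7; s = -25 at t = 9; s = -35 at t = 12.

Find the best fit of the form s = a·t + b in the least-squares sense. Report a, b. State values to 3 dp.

Compute the Gram sums: Σt·t = 299, Σt = 35, Σ1 = 5.
Right-hand side: Σt·s = -856, Σs = -99.
So AᵀA·[a, b]ᵀ = Aᵀs: [[299, 35]; [35, 5]]·[a, b]ᵀ = [-856, -99]ᵀ.
Eliminating b: 5·(row 1) − 35·(row 2) gives 270·a = 5·(-856) − 35·(-99) = -815, so a = -163/54.
Then b = ((-99) − 35·(-163/54))/5 = 359/270.

a = -3.019, b = 1.330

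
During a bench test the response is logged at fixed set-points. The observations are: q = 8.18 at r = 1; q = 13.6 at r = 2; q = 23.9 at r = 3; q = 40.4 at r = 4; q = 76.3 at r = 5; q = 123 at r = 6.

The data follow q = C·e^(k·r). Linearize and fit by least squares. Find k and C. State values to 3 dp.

k = 0.550, C = 4.619

With ln qᵢ as the transformed response and rᵢ as the regressor:
Over the data: Σr = 21.0000, Σ(r)² = 91.0000, Σln q = 20.7313, Σr·ln q = 82.1853.
Normal system: [[91.0000, 21.0000]; [21.0000, 6]]·[k, ln C]ᵀ = [82.1853, 20.7313]ᵀ.
Δ = 91.0000·6 − (21.0000)² = 105.0000; k = (82.1853·6 − 21.0000·20.7313)/105.0000 = 0.55003, ln C = (91.0000·20.7313 − 21.0000·82.1853)/105.0000 = 1.53010, so C = exp(1.53010) = 4.61863.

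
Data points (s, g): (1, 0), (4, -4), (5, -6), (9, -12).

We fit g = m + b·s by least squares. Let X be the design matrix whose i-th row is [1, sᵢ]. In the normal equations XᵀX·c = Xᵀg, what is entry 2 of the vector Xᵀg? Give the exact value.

-154

Entry 2 ↔ basis s, so (Xᵀg)_{2} = Σᵢ (s)·gᵢ = (1)·(0) + (4)·(-4) + (5)·(-6) + (9)·(-12) = -154.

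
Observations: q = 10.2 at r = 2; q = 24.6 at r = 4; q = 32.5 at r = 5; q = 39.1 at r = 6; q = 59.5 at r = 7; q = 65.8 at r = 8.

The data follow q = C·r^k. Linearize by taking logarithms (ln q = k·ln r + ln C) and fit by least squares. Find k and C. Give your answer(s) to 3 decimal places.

Let Y = ln q. Fitting Y = k·ln r + ln C by least squares:
Σln r = 9.5060, Σ(ln r)² = 16.3136, Σln q = 20.9451, Σln r·ln q = 34.8781.
Equations: 16.3136·k + 9.5060·ln C = 34.8781;  9.5060·k + 6·ln C = 20.9451.
Solving (det = 7.5177): k = 1.35212, ln C = 1.34864, so C = exp(1.34864) = 3.85217.

k = 1.352, C = 3.852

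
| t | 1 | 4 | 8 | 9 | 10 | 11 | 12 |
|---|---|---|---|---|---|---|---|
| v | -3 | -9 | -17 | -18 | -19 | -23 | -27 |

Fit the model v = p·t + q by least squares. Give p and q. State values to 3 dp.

p = -2.030, q = -0.620

With design matrix X, XᵀX = [[527, 55]; [55, 7]] and Xᵀv = [-1104, -116]ᵀ.
Determinant 527·7 − 55² = 664.
p = ((-1104)·7 − 55·(-116))/664 = -337/166; q = (527·(-116) − 55·(-1104))/664 = -103/166.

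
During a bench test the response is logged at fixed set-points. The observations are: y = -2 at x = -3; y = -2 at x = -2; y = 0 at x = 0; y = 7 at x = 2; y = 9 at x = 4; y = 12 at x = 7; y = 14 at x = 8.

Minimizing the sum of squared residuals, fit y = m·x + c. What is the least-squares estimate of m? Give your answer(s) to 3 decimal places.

m = 1.546

The normal equations are: 146·m + 16·c = 256;  16·m + 7·c = 38.
(Σx·x = 146, Σx = 16, Σ1 = 7, Σx·y = 256, Σy = 38.)
Determinant 146·7 − 16² = 766.
m = (256·7 − 16·38)/766 = 592/383; c = (146·38 − 16·256)/766 = 726/383.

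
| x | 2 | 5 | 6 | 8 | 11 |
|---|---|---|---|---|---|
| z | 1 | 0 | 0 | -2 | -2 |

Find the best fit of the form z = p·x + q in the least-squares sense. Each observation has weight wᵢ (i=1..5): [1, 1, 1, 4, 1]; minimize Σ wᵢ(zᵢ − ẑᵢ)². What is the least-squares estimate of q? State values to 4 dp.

q = 1.8150

The normal system MᵀWM·[p, q]ᵀ = MᵀWz is [[442, 56]; [56, 8]]·[p, q]ᵀ = [-84, -9]ᵀ.
Δ = 442·8 − 56² = 400.
p = ((-84)·8 − 56·(-9))/400 = -21/50; q = (442·(-9) − 56·(-84))/400 = 363/200.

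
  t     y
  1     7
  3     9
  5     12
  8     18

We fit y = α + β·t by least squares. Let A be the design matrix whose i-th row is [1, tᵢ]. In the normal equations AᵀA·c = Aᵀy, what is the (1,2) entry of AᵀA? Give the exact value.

17

Row 1 ↔ basis 1, column 2 ↔ basis t, so (AᵀA)_{1,2} = Σᵢ t = (1)·(1) + (1)·(3) + (1)·(5) + (1)·(8) = 17.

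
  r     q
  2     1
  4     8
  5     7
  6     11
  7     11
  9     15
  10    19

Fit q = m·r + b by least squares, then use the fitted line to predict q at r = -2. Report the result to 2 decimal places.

The normal equations are: 311·m + 43·b = 537;  43·m + 7·b = 72.
det = 311·7 − 43² = 328.
m = (537·7 − 43·72)/328 = 663/328; b = (311·72 − 43·537)/328 = -699/328.
At r = -2: q̂ = (663/328)·(-2) + (-699/328)·(1) = -2025/328.

q̂ = -6.17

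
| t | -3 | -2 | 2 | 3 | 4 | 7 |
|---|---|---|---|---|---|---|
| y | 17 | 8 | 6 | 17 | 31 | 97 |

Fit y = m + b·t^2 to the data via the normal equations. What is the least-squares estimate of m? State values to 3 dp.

m = -1.000

Sums needed: Σ1 = 6, Σt^2 = 91, Σt^2·t^2 = 2851.
And Σy = 176, Σt^2·y = 5611.
Normal equations: [[6, 91]; [91, 2851]]·[m, b]ᵀ = [176, 5611]ᵀ.
det = 6·2851 − 91² = 8825.
m = (176·2851 − 91·5611)/8825 = -1; b = (6·5611 − 91·176)/8825 = 2.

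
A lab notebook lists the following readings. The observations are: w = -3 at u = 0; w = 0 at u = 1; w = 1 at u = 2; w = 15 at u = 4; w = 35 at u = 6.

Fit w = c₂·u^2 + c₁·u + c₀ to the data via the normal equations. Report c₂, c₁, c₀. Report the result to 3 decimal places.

Entries of XᵀX: Σu^2·u^2 = 1569, Σu^2·u = 289, Σu^2 = 57, Σu·u = 57, Σu = 13, Σ1 = 5.
For Xᵀw: Σu^2·w = 1504, Σu·w = 272, Σw = 48.
XᵀX·[c₂, c₁, c₀]ᵀ = Xᵀw becomes [[1569, 289, 57]; [289, 57, 13]; [57, 13, 5]]·[c₂, c₁, c₀]ᵀ = [1504, 272, 48]ᵀ.
Row-reducing yields c₂ = 460/469, c₁ = 184/469, c₀ = -1220/469.

c₂ = 0.981, c₁ = 0.392, c₀ = -2.601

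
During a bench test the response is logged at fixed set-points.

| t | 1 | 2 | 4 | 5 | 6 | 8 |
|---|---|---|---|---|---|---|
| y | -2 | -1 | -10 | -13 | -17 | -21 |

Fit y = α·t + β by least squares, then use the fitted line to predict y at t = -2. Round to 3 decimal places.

Setting ∂/∂α … = 0 gives: 146·α + 26·β = -379;  26·α + 6·β = -64.
(Σt·t = 146, Σt = 26, Σ1 = 6, Σt·y = -379, Σy = -64.)
Δ = 146·6 − 26² = 200.
α = ((-379)·6 − 26·(-64))/200 = -61/20; β = (146·(-64) − 26·(-379))/200 = 51/20.
At t = -2: ŷ = (-61/20)·(-2) + (51/20)·(1) = 173/20.

ŷ = 8.650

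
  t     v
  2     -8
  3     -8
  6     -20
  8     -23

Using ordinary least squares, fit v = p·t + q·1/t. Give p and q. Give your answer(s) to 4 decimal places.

p = -2.9503, q = -2.6548

With design matrix A, AᵀA = [[113, 4]; [4, 233/576]] and Aᵀv = [-344, -103/8]ᵀ.
Determinant 113·(233/576) − 4² = 17113/576.
p = ((-344)·(233/576) − 4·(-103/8))/(17113/576) = -50488/17113; q = (113·(-103/8) − 4·(-344))/(17113/576) = -45432/17113.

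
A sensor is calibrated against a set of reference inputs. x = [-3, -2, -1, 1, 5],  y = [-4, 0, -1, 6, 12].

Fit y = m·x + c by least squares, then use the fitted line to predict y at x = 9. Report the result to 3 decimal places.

The normal equations are: 40·m + 0·c = 79;  0·m + 5·c = 13.
Δ = 40·5 − 0² = 200.
m = (79·5 − 0·13)/200 = 79/40; c = (40·13 − 0·79)/200 = 13/5.
At x = 9: ŷ = (79/40)·(9) + (13/5)·(1) = 163/8.

ŷ = 20.375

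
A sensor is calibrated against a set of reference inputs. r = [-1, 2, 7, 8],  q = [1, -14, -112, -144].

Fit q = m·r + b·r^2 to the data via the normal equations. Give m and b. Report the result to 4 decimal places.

Entries of XᵀX: Σr·r = 118, Σr·r^2 = 862, Σr^2·r^2 = 6514.
For Xᵀq: Σr·q = -1965, Σr^2·q = -14759.
So XᵀX·[m, b]ᵀ = Xᵀq: [[118, 862]; [862, 6514]]·[m, b]ᵀ = [-1965, -14759]ᵀ.
det = 118·6514 − 862² = 25608.
m = ((-1965)·6514 − 862·(-14759))/25608 = -9719/3201; b = (118·(-14759) − 862·(-1965))/25608 = -11933/6402.

m = -3.0362, b = -1.8639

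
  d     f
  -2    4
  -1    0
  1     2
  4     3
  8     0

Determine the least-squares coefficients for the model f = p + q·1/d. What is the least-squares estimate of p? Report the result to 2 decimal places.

p = 1.81

The normal system AᵀA·[p, q]ᵀ = Aᵀf is [[5, -1/8]; [-1/8, 149/64]]·[p, q]ᵀ = [9, 3/4]ᵀ.
det = 5·(149/64) − (-1/8)² = 93/8.
p = (9·(149/64) − (-1/8)·(3/4))/(93/8) = 449/248; q = (5·(3/4) − (-1/8)·9)/(93/8) = 13/31.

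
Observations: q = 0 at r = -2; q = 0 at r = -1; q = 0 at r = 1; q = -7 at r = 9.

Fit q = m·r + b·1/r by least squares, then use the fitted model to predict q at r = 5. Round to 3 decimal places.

Entries of MᵀM: Σr·r = 87, Σr·1/r = 4, Σ1/r·1/r = 733/324.
Moment sums: Σr·q = -63, Σ1/r·q = -7/9.
Determinant 87·(733/324) − 4² = 19529/108.
m = ((-63)·(733/324) − 4·(-7/9))/(19529/108) = -15057/19529; b = (87·(-7/9) − 4·(-63))/(19529/108) = 19908/19529.
At r = 5: q̂ = (-15057/19529)·(5) + (19908/19529)·(1/5) = -356517/97645.

q̂ = -3.651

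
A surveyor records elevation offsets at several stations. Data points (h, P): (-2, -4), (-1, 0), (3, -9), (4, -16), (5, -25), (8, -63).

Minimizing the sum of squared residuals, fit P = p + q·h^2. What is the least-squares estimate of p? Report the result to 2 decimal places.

Setting ∂/∂p … = 0 gives: 6·p + 119·q = -117;  119·p + 5075·q = -5010.
(Σ1 = 6, Σh^2 = 119, Σh^2·h^2 = 5075, ΣP = -117, Σh^2·P = -5010.)
det = 6·5075 − 119² = 16289.
p = ((-117)·5075 − 119·(-5010))/16289 = 345/2327; q = (6·(-5010) − 119·(-117))/16289 = -16137/16289.

p = 0.15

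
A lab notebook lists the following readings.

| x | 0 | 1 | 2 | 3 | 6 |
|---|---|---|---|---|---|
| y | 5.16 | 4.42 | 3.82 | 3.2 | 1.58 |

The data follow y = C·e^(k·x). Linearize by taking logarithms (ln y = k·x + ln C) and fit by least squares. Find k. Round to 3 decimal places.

Linearized form: ln y = k·x + ln C. From the 5 transformed points,
AᵀA = [[50.0000, 12.0000]; [12.0000, 5]], rhs = [10.4006, 6.0879]ᵀ  (here Σx = 12.0000, Σ(x)² = 50.0000, Σln y = 6.0879, Σx·ln y = 10.4006).
Solving (det = 106.0000): k = -0.19860, ln C = 1.69422.

k = -0.199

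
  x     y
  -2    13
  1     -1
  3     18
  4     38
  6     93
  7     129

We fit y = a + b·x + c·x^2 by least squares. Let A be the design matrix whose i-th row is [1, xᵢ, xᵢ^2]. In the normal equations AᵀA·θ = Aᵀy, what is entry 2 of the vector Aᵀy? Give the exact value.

Entry 2 ↔ basis x, so (Aᵀy)_{2} = Σᵢ (x)·yᵢ = (-2)·(13) + (1)·(-1) + (3)·(18) + (4)·(38) + (6)·(93) + (7)·(129) = 1640.

1640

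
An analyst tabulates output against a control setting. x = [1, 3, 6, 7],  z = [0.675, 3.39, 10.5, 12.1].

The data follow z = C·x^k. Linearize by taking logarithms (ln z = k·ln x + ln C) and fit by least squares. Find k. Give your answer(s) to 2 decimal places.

k = 1.51

Taking logs, ln z = k·ln x + ln C, so regress ln z on ln x.
Σln x = 4.8363, Σ(ln x)² = 8.2039, Σln z = 5.6724, Σln x·ln z = 10.4059.
Equations: 8.2039·k + 4.8363·ln C = 10.4059;  4.8363·k + 4·ln C = 5.6724.
Slope k = (n·Σln x·ln z − Σln x·Σln z)/(n·Σ(ln x)² − (Σln x)²) = (4·10.4059 − 4.8363·5.6724)/9.4260 = 1.50544; ln C = (Σln z − k·Σln x)/n = -0.40209.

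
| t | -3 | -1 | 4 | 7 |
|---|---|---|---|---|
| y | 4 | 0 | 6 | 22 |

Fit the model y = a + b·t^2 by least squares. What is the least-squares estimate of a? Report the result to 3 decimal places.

Compute the Gram sums: Σ1 = 4, Σt^2 = 75, Σt^2·t^2 = 2739.
And Σy = 32, Σt^2·y = 1210.
AᵀA·[a, b]ᵀ = Aᵀy becomes [[4, 75]; [75, 2739]]·[a, b]ᵀ = [32, 1210]ᵀ.
Δ = 4·2739 − 75² = 5331.
a = (32·2739 − 75·1210)/5331 = -1034/1777; b = (4·1210 − 75·32)/5331 = 2440/5331.

a = -0.582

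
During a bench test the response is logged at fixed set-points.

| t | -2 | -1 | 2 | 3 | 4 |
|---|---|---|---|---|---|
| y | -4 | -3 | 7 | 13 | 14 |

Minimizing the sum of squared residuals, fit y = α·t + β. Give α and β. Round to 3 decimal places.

Forming AᵀA = [[34, 6]; [6, 5]] and Aᵀy = [120, 27]ᵀ gives AᵀA·[α, β]ᵀ = Aᵀy.
Eliminating β: 5·(row 1) − 6·(row 2) gives 134·α = 5·120 − 6·27 = 438, so α = 219/67.
Then β = (27 − 6·(219/67))/5 = 99/67.

α = 3.269, β = 1.478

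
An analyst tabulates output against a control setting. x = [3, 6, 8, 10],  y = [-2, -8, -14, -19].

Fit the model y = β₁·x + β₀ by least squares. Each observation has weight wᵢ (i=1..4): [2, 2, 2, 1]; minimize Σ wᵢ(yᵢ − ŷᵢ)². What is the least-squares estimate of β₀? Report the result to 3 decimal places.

β₀ = 5.731

Forming AᵀWA = [[318, 44]; [44, 7]] and AᵀWy = [-522, -67]ᵀ gives AᵀWA·[β₁, β₀]ᵀ = AᵀWy.
Eliminating β₀: 7·(row 1) − 44·(row 2) gives 290·β₁ = 7·(-522) − 44·(-67) = -706, so β₁ = -353/145.
Then β₀ = ((-67) − 44·(-353/145))/7 = 831/145.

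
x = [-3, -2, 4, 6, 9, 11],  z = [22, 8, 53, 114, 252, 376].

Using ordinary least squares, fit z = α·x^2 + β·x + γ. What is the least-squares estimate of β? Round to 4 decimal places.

β = 1.3045

Forming AᵀA = [[22851, 2305, 267]; [2305, 267, 25]; [267, 25, 6]] and Aᵀz = [71090, 7218, 825]ᵀ gives AᵀA·[α, β, γ]ᵀ = Aᵀz.
Inverting the 3×3 Gram matrix, [α, β, γ]ᵀ = [1634335/546216, 237513/182072, -74015/68277]ᵀ.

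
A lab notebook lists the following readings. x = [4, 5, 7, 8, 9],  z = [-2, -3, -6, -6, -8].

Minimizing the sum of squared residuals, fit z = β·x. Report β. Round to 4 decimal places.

Entries of MᵀM: Σx·x = 235.
For Mᵀz: Σx·z = -185.
Normal equations: [[235]]·[β]ᵀ = [-185]ᵀ.
β = (-185)/235 = -0.787234.

β = -0.7872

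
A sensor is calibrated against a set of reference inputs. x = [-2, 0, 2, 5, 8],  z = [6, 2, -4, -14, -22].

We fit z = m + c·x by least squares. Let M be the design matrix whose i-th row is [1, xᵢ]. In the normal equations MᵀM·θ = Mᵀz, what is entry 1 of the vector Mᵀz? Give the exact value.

-32

Entry 1 ↔ basis 1, so (Mᵀz)_{1} = Σᵢ zᵢ = (1)·(6) + (1)·(2) + (1)·(-4) + (1)·(-14) + (1)·(-22) = -32.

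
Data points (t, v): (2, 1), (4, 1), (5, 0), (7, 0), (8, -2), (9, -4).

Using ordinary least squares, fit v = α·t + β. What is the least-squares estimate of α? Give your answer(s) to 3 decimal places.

α = -0.651

Entries of MᵀM: Σt·t = 239, Σt = 35, Σ1 = 6.
And Σt·v = -46, Σv = -4.
MᵀM·[α, β]ᵀ = Mᵀv becomes [[239, 35]; [35, 6]]·[α, β]ᵀ = [-46, -4]ᵀ.
Δ = 239·6 − 35² = 209.
α = ((-46)·6 − 35·(-4))/209 = -136/209; β = (239·(-4) − 35·(-46))/209 = 654/209.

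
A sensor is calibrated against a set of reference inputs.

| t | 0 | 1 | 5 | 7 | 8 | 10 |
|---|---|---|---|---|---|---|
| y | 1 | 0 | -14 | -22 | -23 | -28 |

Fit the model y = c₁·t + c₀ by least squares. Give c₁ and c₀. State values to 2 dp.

c₁ = -3.09, c₀ = 1.64

Compute the Gram sums: Σt·t = 239, Σt = 31, Σ1 = 6.
And Σt·y = -688, Σy = -86.
Δ = 239·6 − 31² = 473.
c₁ = ((-688)·6 − 31·(-86))/473 = -34/11; c₀ = (239·(-86) − 31·(-688))/473 = 18/11.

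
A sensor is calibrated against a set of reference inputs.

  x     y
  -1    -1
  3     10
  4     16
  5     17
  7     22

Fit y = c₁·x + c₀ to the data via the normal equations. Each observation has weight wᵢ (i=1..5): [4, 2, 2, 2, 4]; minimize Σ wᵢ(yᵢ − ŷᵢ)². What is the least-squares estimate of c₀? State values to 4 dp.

The normal equations are: 300·c₁ + 48·c₀ = 978;  48·c₁ + 14·c₀ = 170.
Eliminating c₀: 14·(row 1) − 48·(row 2) gives 1896·c₁ = 14·978 − 48·170 = 5532, so c₁ = 461/158.
Then c₀ = (170 − 48·(461/158))/14 = 169/79.

c₀ = 2.1392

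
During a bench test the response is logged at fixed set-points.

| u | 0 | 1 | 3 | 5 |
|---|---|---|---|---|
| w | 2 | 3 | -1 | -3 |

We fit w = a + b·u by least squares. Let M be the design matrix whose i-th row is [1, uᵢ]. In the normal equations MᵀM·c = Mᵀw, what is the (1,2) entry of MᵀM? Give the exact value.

9

Row 1 ↔ basis 1, column 2 ↔ basis u, so (MᵀM)_{1,2} = Σᵢ u = (1)·(0) + (1)·(1) + (1)·(3) + (1)·(5) = 9.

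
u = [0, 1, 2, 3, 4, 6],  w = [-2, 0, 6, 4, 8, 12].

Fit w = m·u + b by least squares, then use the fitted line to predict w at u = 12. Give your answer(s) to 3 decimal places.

ŵ = 26.000

Forming XᵀX = [[66, 16]; [16, 6]] and Xᵀw = [128, 28]ᵀ gives XᵀX·[m, b]ᵀ = Xᵀw.
Eliminating b: 6·(row 1) − 16·(row 2) gives 140·m = 6·128 − 16·28 = 320, so m = 16/7.
Then b = (28 − 16·(16/7))/6 = -10/7.
At u = 12: ŵ = (16/7)·(12) + (-10/7)·(1) = 26.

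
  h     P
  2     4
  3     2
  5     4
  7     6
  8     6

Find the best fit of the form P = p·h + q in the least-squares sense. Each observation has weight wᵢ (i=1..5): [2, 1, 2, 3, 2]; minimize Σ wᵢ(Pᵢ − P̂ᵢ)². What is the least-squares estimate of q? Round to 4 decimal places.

q = 2.1429

Forming XᵀWX = [[342, 54]; [54, 10]] and XᵀWP = [284, 48]ᵀ gives XᵀWX·[p, q]ᵀ = XᵀWP.
det = 342·10 − 54² = 504.
p = (284·10 − 54·48)/504 = 31/63; q = (342·48 − 54·284)/504 = 15/7.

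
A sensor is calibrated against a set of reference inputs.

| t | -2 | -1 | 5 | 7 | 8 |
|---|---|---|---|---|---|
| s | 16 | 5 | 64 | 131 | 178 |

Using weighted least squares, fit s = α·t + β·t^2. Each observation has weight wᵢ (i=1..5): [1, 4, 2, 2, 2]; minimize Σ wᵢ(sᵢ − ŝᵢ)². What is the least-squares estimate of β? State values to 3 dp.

β = 3.057

From the data, Σwᵢ·t·t = 284, Σwᵢ·t·t^2 = 1948, Σwᵢ·t^2·t^2 = 14264.
And Σwᵢ·t·s = 5270, Σwᵢ·t^2·s = 38906.
So AᵀWA·[α, β]ᵀ = AᵀWs: [[284, 1948]; [1948, 14264]]·[α, β]ᵀ = [5270, 38906]ᵀ.
Eliminating β: 14264·(row 1) − 1948·(row 2) gives 256272·α = 14264·5270 − 1948·38906 = -617608, so α = -77201/32034.
Then β = (38906 − 1948·(-77201/32034))/14264 = 48959/16017.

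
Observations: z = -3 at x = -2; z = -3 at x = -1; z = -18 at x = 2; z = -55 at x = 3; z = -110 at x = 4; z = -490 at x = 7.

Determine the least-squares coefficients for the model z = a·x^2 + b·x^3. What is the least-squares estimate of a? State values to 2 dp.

a = -2.83

MᵀM·[a, b]ᵀ = Mᵀz reads: 2771·a + 18073·b = -26352;  18073·a + 122603·b = -176712.
det = 2771·122603 − 18073² = 13099584.
a = ((-26352)·122603 − 18073·(-176712))/13099584 = -1546595/545816; b = (2771·(-176712) − 18073·(-26352))/13099584 = -558719/545816.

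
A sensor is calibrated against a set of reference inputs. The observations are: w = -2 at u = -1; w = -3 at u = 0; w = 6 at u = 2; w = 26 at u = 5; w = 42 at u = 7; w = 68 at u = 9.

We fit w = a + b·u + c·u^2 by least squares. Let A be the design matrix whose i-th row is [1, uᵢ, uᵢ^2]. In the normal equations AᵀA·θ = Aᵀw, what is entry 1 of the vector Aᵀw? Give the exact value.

137

Entry 1 ↔ basis 1, so (Aᵀw)_{1} = Σᵢ wᵢ = (1)·(-2) + (1)·(-3) + (1)·(6) + (1)·(26) + (1)·(42) + (1)·(68) = 137.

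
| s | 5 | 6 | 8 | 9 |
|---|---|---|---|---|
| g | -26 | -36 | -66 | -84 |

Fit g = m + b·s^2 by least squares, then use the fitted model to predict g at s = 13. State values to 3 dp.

ĝ = -175.692

Compute the Gram sums: Σ1 = 4, Σs^2 = 206, Σs^2·s^2 = 12578.
Right-hand side: Σg = -212, Σs^2·g = -12974.
So AᵀA·[m, b]ᵀ = Aᵀg: [[4, 206]; [206, 12578]]·[m, b]ᵀ = [-212, -12974]ᵀ.
Determinant 4·12578 − 206² = 7876.
m = ((-212)·12578 − 206·(-12974))/7876 = 1527/1969; b = (4·(-12974) − 206·(-212))/7876 = -2056/1969.
At s = 13: ĝ = (1527/1969)·(1) + (-2056/1969)·(169) = -345937/1969.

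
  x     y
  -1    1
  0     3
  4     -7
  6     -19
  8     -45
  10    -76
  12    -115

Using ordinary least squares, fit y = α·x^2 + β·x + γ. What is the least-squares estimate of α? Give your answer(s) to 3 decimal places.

The normal equations are: 36385·α + 3519·β + 361·γ = -27835;  3519·α + 361·β + 39·γ = -2643;  361·α + 39·β + 7·γ = -258.
(Σx^2·x^2 = 36385, Σx^2·x = 3519, Σx^2 = 361, Σx·x = 361, Σx = 39, Σ1 = 7, Σx^2·y = -27835, Σx·y = -2643, Σy = -258.)
Solving the 3×3 system (Gaussian elimination) gives α = -473287/490476, β = 283613/163492, γ = 795077/245238.

α = -0.965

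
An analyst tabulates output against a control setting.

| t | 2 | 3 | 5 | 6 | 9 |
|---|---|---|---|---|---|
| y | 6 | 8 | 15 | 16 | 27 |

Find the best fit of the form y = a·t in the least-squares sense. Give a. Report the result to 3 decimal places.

a = 2.903

Forming AᵀA = [[155]] and Aᵀy = [450]ᵀ gives AᵀA·[a]ᵀ = Aᵀy.
Hence a = 450 / 155 ≈ 2.90323.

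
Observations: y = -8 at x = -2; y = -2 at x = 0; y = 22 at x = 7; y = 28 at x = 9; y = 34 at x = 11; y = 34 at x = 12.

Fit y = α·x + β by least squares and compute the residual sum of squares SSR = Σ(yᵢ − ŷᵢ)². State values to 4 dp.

From the data, Σx·x = 399, Σx = 37, Σ1 = 6.
And Σx·y = 1204, Σy = 108.
So AᵀA·[α, β]ᵀ = Aᵀy: [[399, 37]; [37, 6]]·[α, β]ᵀ = [1204, 108]ᵀ.
Eliminating β: 6·(row 1) − 37·(row 2) gives 1025·α = 6·1204 − 37·108 = 3228, so α = 3228/1025.
Then β = (108 − 37·(3228/1025))/6 = -1456/1025.
Residuals: -288/1025, -594/1025, 282/205, 1104/1025, 798/1025, -486/205; SSR = 9936/1025.

SSR = 9.6937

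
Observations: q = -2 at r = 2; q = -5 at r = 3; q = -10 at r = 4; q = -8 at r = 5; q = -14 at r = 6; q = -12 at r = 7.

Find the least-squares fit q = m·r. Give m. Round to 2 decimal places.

m = -1.92

Forming AᵀA = [[139]] and Aᵀq = [-267]ᵀ gives AᵀA·[m]ᵀ = Aᵀq.
Hence m = -267 / 139 ≈ -1.92086.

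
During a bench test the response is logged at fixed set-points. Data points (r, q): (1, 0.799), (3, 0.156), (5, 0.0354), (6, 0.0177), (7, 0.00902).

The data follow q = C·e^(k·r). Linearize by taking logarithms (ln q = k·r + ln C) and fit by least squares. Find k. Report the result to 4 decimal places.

Linearized form: ln q = k·r + ln C. From the 5 transformed points,
XᵀX = [[120.0000, 22.0000]; [22.0000, 5]], rhs = [-79.6666, -14.1658]ᵀ  (here Σr = 22.0000, Σ(r)² = 120.0000, Σln q = -14.1658, Σr·ln q = -79.6666).
Solving (det = 116.0000): k = -0.74728, ln C = 0.45487.

k = -0.7473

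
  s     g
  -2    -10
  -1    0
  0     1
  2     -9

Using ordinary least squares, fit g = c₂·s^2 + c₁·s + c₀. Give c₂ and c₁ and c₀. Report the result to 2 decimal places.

Sums needed: Σs^2·s^2 = 33, Σs^2·s = -1, Σs^2 = 9, Σs·s = 9, Σs = -1, Σ1 = 4.
Moment sums: Σs^2·g = -76, Σs·g = 2, Σg = -18.
So AᵀA·[c₂, c₁, c₀]ᵀ = Aᵀg: [[33, -1, 9]; [-1, 9, -1]; [9, -1, 4]]·[c₂, c₁, c₀]ᵀ = [-76, 2, -18]ᵀ.
Solving the 3×3 system (Gaussian elimination) gives c₂ = -123/44, c₁ = 5/44, c₀ = 20/11.

c₂ = -2.80, c₁ = 0.11, c₀ = 1.82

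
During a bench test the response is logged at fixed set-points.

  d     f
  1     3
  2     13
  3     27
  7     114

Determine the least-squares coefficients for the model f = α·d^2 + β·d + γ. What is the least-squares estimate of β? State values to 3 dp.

MᵀM·[α, β, γ]ᵀ = Mᵀf reads: 2499·α + 379·β + 63·γ = 5884;  379·α + 63·β + 13·γ = 908;  63·α + 13·β + 4·γ = 157.
(Σd^2·d^2 = 2499, Σd^2·d = 379, Σd^2 = 63, Σd·d = 63, Σd = 13, Σ1 = 4, Σd^2·f = 5884, Σd·f = 908, Σf = 157.)
Inverting the 3×3 Gram matrix, [α, β, γ]ᵀ = [2951/1804, 239/44, -3759/902]ᵀ.

β = 5.432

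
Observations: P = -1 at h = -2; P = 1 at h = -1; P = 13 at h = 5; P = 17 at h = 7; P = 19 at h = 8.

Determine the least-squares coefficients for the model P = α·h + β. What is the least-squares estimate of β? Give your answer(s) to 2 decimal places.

Normal-equation sums: Σh·h = 143, Σh = 17, Σ1 = 5.
And Σh·P = 337, ΣP = 49.
So XᵀX·[α, β]ᵀ = XᵀP: [[143, 17]; [17, 5]]·[α, β]ᵀ = [337, 49]ᵀ.
Δ = 143·5 − 17² = 426.
α = (337·5 − 17·49)/426 = 2; β = (143·49 − 17·337)/426 = 3.

β = 3.00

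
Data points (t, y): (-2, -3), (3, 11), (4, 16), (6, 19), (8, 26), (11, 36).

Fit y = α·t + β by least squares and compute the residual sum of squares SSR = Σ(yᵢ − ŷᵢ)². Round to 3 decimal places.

Compute the Gram sums: Σt·t = 250, Σt = 30, Σ1 = 6.
Right-hand side: Σt·y = 821, Σy = 105.
Normal equations: [[250, 30]; [30, 6]]·[α, β]ᵀ = [821, 105]ᵀ.
det = 250·6 − 30² = 600.
α = (821·6 − 30·105)/600 = 74/25; β = (250·105 − 30·821)/600 = 27/10.
Residuals: 11/50, -29/50, 73/50, -73/50, -19/50, 37/50; SSR = 267/50.

SSR = 5.340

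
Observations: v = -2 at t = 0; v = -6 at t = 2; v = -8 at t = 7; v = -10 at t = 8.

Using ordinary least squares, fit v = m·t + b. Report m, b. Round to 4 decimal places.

m = -0.8380, b = -2.9385

From the data, Σt·t = 117, Σt = 17, Σ1 = 4.
Moment sums: Σt·v = -148, Σv = -26.
MᵀM·[m, b]ᵀ = Mᵀv becomes [[117, 17]; [17, 4]]·[m, b]ᵀ = [-148, -26]ᵀ.
Determinant 117·4 − 17² = 179.
m = ((-148)·4 − 17·(-26))/179 = -150/179; b = (117·(-26) − 17·(-148))/179 = -526/179.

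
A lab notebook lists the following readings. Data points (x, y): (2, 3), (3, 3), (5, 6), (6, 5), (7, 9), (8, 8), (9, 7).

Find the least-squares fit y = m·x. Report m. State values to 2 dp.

m = 0.99

Normal-equation sums: Σx·x = 268.
Right-hand side: Σx·y = 265.
m = 265/268 = 0.988806.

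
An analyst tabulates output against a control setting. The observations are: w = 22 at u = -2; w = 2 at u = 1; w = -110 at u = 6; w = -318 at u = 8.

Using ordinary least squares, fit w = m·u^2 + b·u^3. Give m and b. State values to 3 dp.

m = 2.878, b = -0.982

Sums needed: Σu^2·u^2 = 5409, Σu^2·u^3 = 40513, Σu^3·u^3 = 308865.
Right-hand side: Σu^2·w = -24222, Σu^3·w = -186750.
So MᵀM·[m, b]ᵀ = Mᵀw: [[5409, 40513]; [40513, 308865]]·[m, b]ᵀ = [-24222, -186750]ᵀ.
Determinant 5409·308865 − 40513² = 29347616.
m = ((-24222)·308865 − 40513·(-186750))/29347616 = 2639835/917113; b = (5409·(-186750) − 40513·(-24222))/29347616 = -900777/917113.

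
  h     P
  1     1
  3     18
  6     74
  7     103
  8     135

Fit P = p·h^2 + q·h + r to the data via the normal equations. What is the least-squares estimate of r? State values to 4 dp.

Forming MᵀM = [[7875, 1099, 159]; [1099, 159, 25]; [159, 25, 5]] and MᵀP = [16514, 2300, 331]ᵀ gives MᵀM·[p, q, r]ᵀ = MᵀP.
Solving the 3×3 system (Gaussian elimination) gives p = 18797/8558, q = -5717/8558, r = -1310/4279.

r = -0.3061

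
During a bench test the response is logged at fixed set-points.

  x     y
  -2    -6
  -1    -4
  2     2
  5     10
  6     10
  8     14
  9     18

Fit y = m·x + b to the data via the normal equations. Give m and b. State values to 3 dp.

m = 2.113, b = -1.866

MᵀM·[m, b]ᵀ = Mᵀy reads: 215·m + 27·b = 404;  27·m + 7·b = 44.
Δ = 215·7 − 27² = 776.
m = (404·7 − 27·44)/776 = 205/97; b = (215·44 − 27·404)/776 = -181/97.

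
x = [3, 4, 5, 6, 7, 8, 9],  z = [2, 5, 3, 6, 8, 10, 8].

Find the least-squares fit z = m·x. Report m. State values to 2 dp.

m = 1.02

Normal-equation sums: Σx·x = 280.
Right-hand side: Σx·z = 285.
Hence m = 285 / 280 ≈ 1.01786.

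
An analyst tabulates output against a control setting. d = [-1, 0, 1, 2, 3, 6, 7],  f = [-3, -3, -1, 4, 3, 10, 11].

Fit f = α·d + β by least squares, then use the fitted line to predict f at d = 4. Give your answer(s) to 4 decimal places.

XᵀX·[α, β]ᵀ = Xᵀf reads: 100·α + 18·β = 156;  18·α + 7·β = 21.
det = 100·7 − 18² = 376.
α = (156·7 − 18·21)/376 = 357/188; β = (100·21 − 18·156)/376 = -177/94.
At d = 4: f̂ = (357/188)·(4) + (-177/94)·(1) = 537/94.

f̂ = 5.7128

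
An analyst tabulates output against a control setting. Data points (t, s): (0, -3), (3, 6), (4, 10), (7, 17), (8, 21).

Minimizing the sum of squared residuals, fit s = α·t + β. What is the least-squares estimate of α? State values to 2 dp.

α = 2.93

Entries of XᵀX: Σt·t = 138, Σt = 22, Σ1 = 5.
Right-hand side: Σt·s = 345, Σs = 51.
XᵀX·[α, β]ᵀ = Xᵀs becomes [[138, 22]; [22, 5]]·[α, β]ᵀ = [345, 51]ᵀ.
Determinant 138·5 − 22² = 206.
α = (345·5 − 22·51)/206 = 603/206; β = (138·51 − 22·345)/206 = -276/103.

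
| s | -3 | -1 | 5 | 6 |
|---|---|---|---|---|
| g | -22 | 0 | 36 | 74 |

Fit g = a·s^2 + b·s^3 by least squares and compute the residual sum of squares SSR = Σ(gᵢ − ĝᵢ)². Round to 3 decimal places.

SSR = 7.900

Compute the Gram sums: Σs^2·s^2 = 2003, Σs^2·s^3 = 10657, Σs^3·s^3 = 63011.
For Mᵀg: Σs^2·g = 3366, Σs^3·g = 21078.
Determinant 2003·63011 − 10657² = 12639384.
a = (3366·63011 − 10657·21078)/12639384 = -348145/351094; b = (2003·21078 − 10657·3366)/12639384 = 176327/351094.
Residuals: 85033/175547, 262236/175547, -348933/175547, 213772/175547; SSR = 1386814/175547.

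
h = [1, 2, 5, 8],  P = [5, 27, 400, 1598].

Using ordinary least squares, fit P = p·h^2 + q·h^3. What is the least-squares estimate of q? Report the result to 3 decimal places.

q = 2.993

MᵀM·[p, q]ᵀ = MᵀP reads: 4738·p + 35926·q = 112385;  35926·p + 277834·q = 868397.
det = 4738·277834 − 35926² = 25700016.
p = (112385·277834 − 35926·868397)/25700016 = 2195289/2141668; q = (4738·868397 − 35926·112385)/25700016 = 278701/93116.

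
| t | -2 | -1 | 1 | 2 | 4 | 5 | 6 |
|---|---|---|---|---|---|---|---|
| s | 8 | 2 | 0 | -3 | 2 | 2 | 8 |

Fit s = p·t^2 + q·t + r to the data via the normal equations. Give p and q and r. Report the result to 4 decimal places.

p = 0.5823, q = -2.2968, r = 0.3984

Setting ∂/∂p … = 0 gives: 2211·p + 405·q + 87·r = 392;  405·p + 87·q + 15·r = 42;  87·p + 15·q + 7·r = 19.
Solving the 3×3 system (Gaussian elimination) gives p = 877/1506, q = -1153/502, r = 100/251.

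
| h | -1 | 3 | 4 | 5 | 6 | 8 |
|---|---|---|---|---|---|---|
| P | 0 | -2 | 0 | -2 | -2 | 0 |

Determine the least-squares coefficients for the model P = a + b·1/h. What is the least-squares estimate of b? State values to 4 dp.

b = -1.0549

Compute the Gram sums: Σ1 = 6, Σ1/h = 3/40, Σ1/h·1/h = 18101/14400.
For AᵀP: ΣP = -6, Σ1/h·P = -7/5.
So AᵀA·[a, b]ᵀ = AᵀP: [[6, 3/40]; [3/40, 18101/14400]]·[a, b]ᵀ = [-6, -7/5]ᵀ.
Eliminating b: (18101/14400)·(row 1) − (3/40)·(row 2) gives (1447/192)·a = (18101/14400)·(-6) − (3/40)·(-7/5) = -17849/2400, so a = -35698/36175.
Then b = ((-7/5) − (3/40)·(-35698/36175))/(18101/14400) = -7632/7235.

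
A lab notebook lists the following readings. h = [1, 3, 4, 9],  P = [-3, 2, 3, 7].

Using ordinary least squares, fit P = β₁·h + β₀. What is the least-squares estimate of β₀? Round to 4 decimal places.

AᵀA·[β₁, β₀]ᵀ = AᵀP reads: 107·β₁ + 17·β₀ = 78;  17·β₁ + 4·β₀ = 9.
Eliminating β₀: 4·(row 1) − 17·(row 2) gives 139·β₁ = 4·78 − 17·9 = 159, so β₁ = 159/139.
Then β₀ = (9 − 17·(159/139))/4 = -363/139.

β₀ = -2.6115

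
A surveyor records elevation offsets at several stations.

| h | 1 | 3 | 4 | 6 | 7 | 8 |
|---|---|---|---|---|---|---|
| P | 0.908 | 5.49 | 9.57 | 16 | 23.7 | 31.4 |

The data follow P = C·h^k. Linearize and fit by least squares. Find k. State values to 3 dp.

k = 1.675

Let Y = ln P. Fitting Y = k·ln h + ln C by least squares:
AᵀA = [[14.4498, 8.3020]; [8.3020, 6]], rhs = [23.2970, 13.2499]ᵀ  (here Σln h = 8.3020, Σ(ln h)² = 14.4498, Σln P = 13.2499, Σln h·ln P = 23.2970).
Δ = 14.4498·6 − (8.3020)² = 17.7753; k = (23.2970·6 − 8.3020·13.2499)/17.7753 = 1.67539, ln C = (14.4498·13.2499 − 8.3020·23.2970)/17.7753 = -0.10987.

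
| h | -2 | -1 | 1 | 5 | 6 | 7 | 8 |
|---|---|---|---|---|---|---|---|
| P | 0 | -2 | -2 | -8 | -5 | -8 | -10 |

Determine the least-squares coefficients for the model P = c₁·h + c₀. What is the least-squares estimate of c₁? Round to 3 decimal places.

Sums needed: Σh·h = 180, Σh = 24, Σ1 = 7.
For MᵀP: Σh·P = -206, ΣP = -35.
Normal equations: [[180, 24]; [24, 7]]·[c₁, c₀]ᵀ = [-206, -35]ᵀ.
det = 180·7 − 24² = 684.
c₁ = ((-206)·7 − 24·(-35))/684 = -301/342; c₀ = (180·(-35) − 24·(-206))/684 = -113/57.

c₁ = -0.880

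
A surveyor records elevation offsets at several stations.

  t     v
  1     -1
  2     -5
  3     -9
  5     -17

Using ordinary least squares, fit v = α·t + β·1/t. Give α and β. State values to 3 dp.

α = -3.435, β = 2.740

The normal system AᵀA·[α, β]ᵀ = Aᵀv is [[39, 4]; [4, 1261/900]]·[α, β]ᵀ = [-123, -99/10]ᵀ.
Eliminating β: (1261/900)·(row 1) − 4·(row 2) gives (11593/300)·α = (1261/900)·(-123) − 4·(-99/10) = -39821/300, so α = -39821/11593.
Then β = ((-99/10) − 4·(-39821/11593))/(1261/900) = 31770/11593.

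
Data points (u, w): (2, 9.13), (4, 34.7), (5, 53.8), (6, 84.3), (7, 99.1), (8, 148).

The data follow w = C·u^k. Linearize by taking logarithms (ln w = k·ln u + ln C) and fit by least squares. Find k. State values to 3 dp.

k = 1.981

With ln wᵢ as the transformed response and ln uᵢ as the regressor:
Sums: Σln u = 9.5060, Σ(ln u)² = 16.3136, Σln w = 23.7713, Σln u·ln w = 40.1442.
Normal system: [[16.3136, 9.5060]; [9.5060, 6]]·[k, ln C]ᵀ = [40.1442, 23.7713]ᵀ.
Slope k = (n·Σln u·ln w − Σln u·Σln w)/(n·Σ(ln u)² − (Σln u)²) = (6·40.1442 − 9.5060·23.7713)/7.5177 = 1.98139; ln C = (Σln w − k·Σln u)/n = 0.82271.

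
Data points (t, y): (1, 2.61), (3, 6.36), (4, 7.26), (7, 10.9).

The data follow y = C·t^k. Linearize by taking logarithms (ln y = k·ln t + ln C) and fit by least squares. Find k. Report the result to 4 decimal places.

With ln yᵢ as the transformed response and ln tᵢ as the regressor:
Sums: Σln t = 4.4308, Σ(ln t)² = 6.9153, Σln y = 7.1805, Σln t·ln y = 9.4289.
Normal system: [[6.9153, 4.4308]; [4.4308, 4]]·[k, ln C]ᵀ = [9.4289, 7.1805]ᵀ.
Δ = 6.9153·4 − (4.4308)² = 8.0292; k = (9.4289·4 − 4.4308·7.1805)/8.0292 = 0.73485, ln C = (6.9153·7.1805 − 4.4308·9.4289)/8.0292 = 0.98114.

k = 0.7348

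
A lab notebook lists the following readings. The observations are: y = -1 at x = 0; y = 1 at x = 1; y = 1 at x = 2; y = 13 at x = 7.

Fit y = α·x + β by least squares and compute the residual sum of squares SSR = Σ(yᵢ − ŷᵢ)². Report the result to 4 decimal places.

SSR = 2.9655

Forming MᵀM = [[54, 10]; [10, 4]] and Mᵀy = [94, 14]ᵀ gives MᵀM·[α, β]ᵀ = Mᵀy.
Eliminating β: 4·(row 1) − 10·(row 2) gives 116·α = 4·94 − 10·14 = 236, so α = 59/29.
Then β = (14 − 10·(59/29))/4 = -46/29.
Residuals: 17/29, 16/29, -43/29, 10/29; SSR = 86/29.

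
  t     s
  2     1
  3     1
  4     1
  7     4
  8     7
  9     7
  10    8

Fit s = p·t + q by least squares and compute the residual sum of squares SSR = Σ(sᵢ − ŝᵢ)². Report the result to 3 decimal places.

SSR = 3.983

Compute the Gram sums: Σt·t = 323, Σt = 43, Σ1 = 7.
Right-hand side: Σt·s = 236, Σs = 29.
So MᵀM·[p, q]ᵀ = Mᵀs: [[323, 43]; [43, 7]]·[p, q]ᵀ = [236, 29]ᵀ.
det = 323·7 − 43² = 412.
p = (236·7 − 43·29)/412 = 405/412; q = (323·29 − 43·236)/412 = -781/412.
Residuals: 383/412, -11/206, -427/412, -203/206, 425/412, 5/103, 27/412; SSR = 1641/412.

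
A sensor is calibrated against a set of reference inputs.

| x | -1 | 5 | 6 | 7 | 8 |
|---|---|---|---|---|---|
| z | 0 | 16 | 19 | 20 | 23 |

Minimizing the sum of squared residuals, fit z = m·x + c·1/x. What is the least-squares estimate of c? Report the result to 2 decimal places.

c = -2.81

Setting ∂/∂m … = 0 gives: 175·m + 5·c = 518;  5·m + (778849/705600)·c = 10163/840.
Determinant 175·(778849/705600) − 5² = 678049/4032.
m = (518·(778849/705600) − 5·(10163/840))/(678049/4032) = 51537026/16951225; c = (175·(10163/840) − 5·518)/(678049/4032) = -1905960/678049.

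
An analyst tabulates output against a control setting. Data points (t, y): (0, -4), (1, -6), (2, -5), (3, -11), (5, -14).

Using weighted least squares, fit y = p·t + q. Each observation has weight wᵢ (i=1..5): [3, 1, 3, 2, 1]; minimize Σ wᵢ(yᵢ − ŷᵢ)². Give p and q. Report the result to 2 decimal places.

p = -2.03, q = -3.25

Forming XᵀWX = [[56, 18]; [18, 10]] and XᵀWy = [-172, -69]ᵀ gives XᵀWX·[p, q]ᵀ = XᵀWy.
Δ = 56·10 − 18² = 236.
p = ((-172)·10 − 18·(-69))/236 = -239/118; q = (56·(-69) − 18·(-172))/236 = -192/59.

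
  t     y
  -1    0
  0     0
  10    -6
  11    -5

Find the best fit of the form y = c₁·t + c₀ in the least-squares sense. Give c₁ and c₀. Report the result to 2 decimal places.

c₁ = -0.49, c₀ = -0.29

Setting ∂/∂c₁ … = 0 gives: 222·c₁ + 20·c₀ = -115;  20·c₁ + 4·c₀ = -11.
Eliminating c₀: 4·(row 1) − 20·(row 2) gives 488·c₁ = 4·(-115) − 20·(-11) = -240, so c₁ = -30/61.
Then c₀ = ((-11) − 20·(-30/61))/4 = -71/244.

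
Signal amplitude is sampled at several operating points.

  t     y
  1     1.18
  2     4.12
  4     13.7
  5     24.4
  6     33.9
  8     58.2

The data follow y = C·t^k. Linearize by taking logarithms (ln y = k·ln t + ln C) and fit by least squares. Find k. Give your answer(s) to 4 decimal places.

Linearized form: ln y = k·ln t + ln C. From the 6 transformed points,
Σln t = 7.5601, Σ(ln t)² = 12.5270, Σln y = 14.9806, Σln t·ln y = 24.5151.
Equations: 12.5270·k + 7.5601·ln C = 24.5151;  7.5601·k + 6·ln C = 14.9806.
Slope k = (n·Σln t·ln y − Σln t·Σln y)/(n·Σ(ln t)² − (Σln t)²) = (6·24.5151 − 7.5601·14.9806)/18.0074 = 1.87898; ln C = (Σln y − k·Σln t)/n = 0.12923.

k = 1.8790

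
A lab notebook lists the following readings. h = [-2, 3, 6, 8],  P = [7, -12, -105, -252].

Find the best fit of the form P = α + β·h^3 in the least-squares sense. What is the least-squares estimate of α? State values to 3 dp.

Forming AᵀA = [[4, 747]; [747, 309593]] and AᵀP = [-362, -152084]ᵀ gives AᵀA·[α, β]ᵀ = AᵀP.
Δ = 4·309593 − 747² = 680363.
α = ((-362)·309593 − 747·(-152084))/680363 = 1534082/680363; β = (4·(-152084) − 747·(-362))/680363 = -337922/680363.

α = 2.255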